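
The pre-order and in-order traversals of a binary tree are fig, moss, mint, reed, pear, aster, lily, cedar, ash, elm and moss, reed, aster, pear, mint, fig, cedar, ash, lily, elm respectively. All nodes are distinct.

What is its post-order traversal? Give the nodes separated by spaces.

The first element of pre-order is the root; it splits in-order into left and right subtrees.
Root fig: left subtree has 5 nodes {moss, reed, aster, pear, mint}, right has 4 {cedar, ash, lily, elm}.
  Root moss: left subtree has 0 nodes { }, right has 4 {reed, aster, pear, mint}.
    Root mint: left subtree has 3 nodes {reed, aster, pear}, right has 0 { }.
      Root reed: left subtree has 0 nodes { }, right has 2 {aster, pear}.
        Root pear: left subtree has 1 node {aster}, right has 0 { }.
  Root lily: left subtree has 2 nodes {cedar, ash}, right has 1 {elm}.
    Root cedar: left subtree has 0 nodes { }, right has 1 {ash}.

aster pear reed mint moss ash cedar elm lily fig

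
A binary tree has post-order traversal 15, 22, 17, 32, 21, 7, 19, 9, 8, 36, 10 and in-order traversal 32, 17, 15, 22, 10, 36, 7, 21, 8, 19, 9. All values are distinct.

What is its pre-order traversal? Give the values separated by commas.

10, 32, 17, 22, 15, 36, 8, 7, 21, 9, 19

The last element of post-order is the root; it splits in-order into left and right subtrees.
Root 10: left subtree has 4 nodes {32, 17, 15, 22}, right has 6 {36, 7, 21, 8, 19, 9}.
  Root 32: left subtree has 0 nodes { }, right has 3 {17, 15, 22}.
    Root 17: left subtree has 0 nodes { }, right has 2 {15, 22}.
      Root 22: left subtree has 1 node {15}, right has 0 { }.
  Root 36: left subtree has 0 nodes { }, right has 5 {7, 21, 8, 19, 9}.
    Root 8: left subtree has 2 nodes {7, 21}, right has 2 {19, 9}.
      Root 7: left subtree has 0 nodes { }, right has 1 {21}.
      Root 9: left subtree has 1 node {19}, right has 0 { }.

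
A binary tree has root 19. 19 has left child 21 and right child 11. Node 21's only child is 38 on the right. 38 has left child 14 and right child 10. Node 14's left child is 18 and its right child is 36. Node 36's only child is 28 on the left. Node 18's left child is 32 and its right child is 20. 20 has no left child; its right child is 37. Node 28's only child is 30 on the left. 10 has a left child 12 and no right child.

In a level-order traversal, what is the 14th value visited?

30

Level-order visits nodes level by level from the root, left to right within each level.
Level 0: 19
Level 1: 21, 11
Level 2: 38
Level 3: 14, 10
Level 4: 18, 36, 12
Level 5: 32, 20, 28
Level 6: 37, 30
Full level-order sequence: 19, 21, 11, 38, 14, 10, 18, 36, 12, 32, 20, 28, 37, 30.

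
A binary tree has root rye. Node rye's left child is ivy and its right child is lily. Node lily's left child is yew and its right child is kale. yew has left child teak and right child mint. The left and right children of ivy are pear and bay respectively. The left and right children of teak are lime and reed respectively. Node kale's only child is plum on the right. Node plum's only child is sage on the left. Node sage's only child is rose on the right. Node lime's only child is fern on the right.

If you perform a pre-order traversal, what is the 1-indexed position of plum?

Pre-order visits the node, then its left subtree, then its right subtree.
Visit rye.
At rye: go left to ivy.
  Visit ivy.
  At ivy: go left to pear.
    pear is a leaf — visit pear.
  At ivy: go right to bay.
    bay is a leaf — visit bay.
At rye: go right to lily.
  Visit lily.
  At lily: go left to yew.
    Visit yew.
    At yew: go left to teak.
      Visit teak.
      At teak: go left to lime.
        Visit lime.
        At lime: no left child.
        At lime: go right to fern.
          fern is a leaf — visit fern.
      At teak: go right to reed.
        reed is a leaf — visit reed.
    At yew: go right to mint.
      mint is a leaf — visit mint.
  At lily: go right to kale.
    Visit kale.
    At kale: no left child.
    At kale: go right to plum.
      Visit plum.
      At plum: go left to sage.
        Visit sage.
        At sage: no left child.
        At sage: go right to rose.
          rose is a leaf — visit rose.
      At plum: no right child.
Full pre-order sequence: rye, ivy, pear, bay, lily, yew, teak, lime, fern, reed, mint, kale, plum, sage, rose.

13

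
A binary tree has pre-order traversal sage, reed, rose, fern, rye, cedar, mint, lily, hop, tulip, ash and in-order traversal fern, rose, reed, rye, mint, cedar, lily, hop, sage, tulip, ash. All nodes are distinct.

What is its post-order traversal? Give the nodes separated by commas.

The first element of pre-order is the root; it splits in-order into left and right subtrees.
Root sage: left subtree has 8 nodes {fern, rose, reed, rye, mint, cedar, lily, hop}, right has 2 {tulip, ash}.
  Root reed: left subtree has 2 nodes {fern, rose}, right has 5 {rye, mint, cedar, lily, hop}.
    Root rose: left subtree has 1 node {fern}, right has 0 { }.
    Root rye: left subtree has 0 nodes { }, right has 4 {mint, cedar, lily, hop}.
      Root cedar: left subtree has 1 node {mint}, right has 2 {lily, hop}.
        Root lily: left subtree has 0 nodes { }, right has 1 {hop}.
  Root tulip: left subtree has 0 nodes { }, right has 1 {ash}.

fern, rose, mint, hop, lily, cedar, rye, reed, ash, tulip, sage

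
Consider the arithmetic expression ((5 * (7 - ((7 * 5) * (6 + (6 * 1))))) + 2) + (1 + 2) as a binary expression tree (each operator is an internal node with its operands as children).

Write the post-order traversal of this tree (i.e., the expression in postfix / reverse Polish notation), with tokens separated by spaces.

Post-order on an expression tree gives postfix notation: for each operator, emit left operand, right operand, then the operator.

5 7 7 5 * 6 6 1 * + * - * 2 + 1 2 + +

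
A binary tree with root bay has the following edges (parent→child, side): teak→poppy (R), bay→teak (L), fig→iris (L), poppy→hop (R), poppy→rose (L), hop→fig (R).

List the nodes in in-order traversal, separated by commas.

teak, rose, poppy, hop, iris, fig, bay

In-order visits the left subtree, then the node, then the right subtree.
At bay: go left to teak.
  At teak: no left child.
  Visit teak.
  At teak: go right to poppy.
    At poppy: go left to rose.
      rose is a leaf — visit rose.
    Visit poppy.
    At poppy: go right to hop.
      At hop: no left child.
      Visit hop.
      At hop: go right to fig.
        At fig: go left to iris.
          iris is a leaf — visit iris.
        Visit fig.
        At fig: no right child.
Visit bay.
At bay: no right child.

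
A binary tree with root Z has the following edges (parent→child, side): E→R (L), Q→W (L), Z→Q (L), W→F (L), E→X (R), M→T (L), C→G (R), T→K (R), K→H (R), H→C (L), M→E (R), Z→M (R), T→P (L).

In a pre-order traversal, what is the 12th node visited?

Pre-order visits the node, then its left subtree, then its right subtree.
Visit Z.
At Z: go left to Q.
  Visit Q.
  At Q: go left to W.
    Visit W.
    At W: go left to F.
      F is a leaf — visit F.
    At W: no right child.
  At Q: no right child.
At Z: go right to M.
  Visit M.
  At M: go left to T.
    Visit T.
    At T: go left to P.
      P is a leaf — visit P.
    At T: go right to K.
      Visit K.
      At K: no left child.
      At K: go right to H.
        Visit H.
        At H: go left to C.
          Visit C.
          At C: no left child.
          At C: go right to G.
            G is a leaf — visit G.
        At H: no right child.
  At M: go right to E.
    Visit E.
    At E: go left to R.
      R is a leaf — visit R.
    At E: go right to X.
      X is a leaf — visit X.
Full pre-order sequence: Z, Q, W, F, M, T, P, K, H, C, G, E, R, X.

E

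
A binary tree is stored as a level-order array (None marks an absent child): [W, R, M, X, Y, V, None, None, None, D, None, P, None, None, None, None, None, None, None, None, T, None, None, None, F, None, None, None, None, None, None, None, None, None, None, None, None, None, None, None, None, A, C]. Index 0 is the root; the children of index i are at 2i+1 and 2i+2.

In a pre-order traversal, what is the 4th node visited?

Pre-order visits the node, then its left subtree, then its right subtree.
Visit W.
At W: go left to R.
  Visit R.
  At R: go left to X.
    X is a leaf — visit X.
  At R: go right to Y.
    Visit Y.
    At Y: go left to D.
      Visit D.
      At D: no left child.
      At D: go right to T.
        Visit T.
        At T: go left to A.
          A is a leaf — visit A.
        At T: go right to C.
          C is a leaf — visit C.
    At Y: no right child.
At W: go right to M.
  Visit M.
  At M: go left to V.
    Visit V.
    At V: go left to P.
      Visit P.
      At P: no left child.
      At P: go right to F.
        F is a leaf — visit F.
    At V: no right child.
  At M: no right child.
Full pre-order sequence: W, R, X, Y, D, T, A, C, M, V, P, F.

Y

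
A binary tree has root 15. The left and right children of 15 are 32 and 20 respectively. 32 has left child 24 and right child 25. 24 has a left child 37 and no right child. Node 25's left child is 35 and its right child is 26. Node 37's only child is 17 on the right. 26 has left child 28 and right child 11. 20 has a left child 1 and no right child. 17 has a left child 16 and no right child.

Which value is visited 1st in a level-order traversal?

15

Level-order visits nodes level by level from the root, left to right within each level.
Level 0: 15
Level 1: 32, 20
Level 2: 24, 25, 1
Level 3: 37, 35, 26
Level 4: 17, 28, 11
Level 5: 16
Full level-order sequence: 15, 32, 20, 24, 25, 1, 37, 35, 26, 17, 28, 11, 16.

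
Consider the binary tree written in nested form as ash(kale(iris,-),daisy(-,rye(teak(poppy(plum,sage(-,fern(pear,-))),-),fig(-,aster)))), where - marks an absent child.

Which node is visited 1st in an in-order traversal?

In-order visits the left subtree, then the node, then the right subtree.
At ash: go left to kale.
  At kale: go left to iris.
    iris is a leaf — visit iris.
  Visit kale.
  At kale: no right child.
Visit ash.
At ash: go right to daisy.
  At daisy: no left child.
  Visit daisy.
  At daisy: go right to rye.
    At rye: go left to teak.
      At teak: go left to poppy.
        At poppy: go left to plum.
          plum is a leaf — visit plum.
        Visit poppy.
        At poppy: go right to sage.
          At sage: no left child.
          Visit sage.
          At sage: go right to fern.
            At fern: go left to pear.
              pear is a leaf — visit pear.
            Visit fern.
            At fern: no right child.
      Visit teak.
      At teak: no right child.
    Visit rye.
    At rye: go right to fig.
      At fig: no left child.
      Visit fig.
      At fig: go right to aster.
        aster is a leaf — visit aster.
Full in-order sequence: iris, kale, ash, daisy, plum, poppy, sage, pear, fern, teak, rye, fig, aster.

iris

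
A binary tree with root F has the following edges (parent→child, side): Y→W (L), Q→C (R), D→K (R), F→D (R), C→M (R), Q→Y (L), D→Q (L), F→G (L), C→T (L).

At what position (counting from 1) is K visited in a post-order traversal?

Post-order visits the left subtree, then the right subtree, then the node.
At F: go left to G.
  G is a leaf — visit G.
At F: go right to D.
  At D: go left to Q.
    At Q: go left to Y.
      At Y: go left to W.
        W is a leaf — visit W.
      At Y: no right child.
      Visit Y.
    At Q: go right to C.
      At C: go left to T.
        T is a leaf — visit T.
      At C: go right to M.
        M is a leaf — visit M.
      Visit C.
    Visit Q.
  At D: go right to K.
    K is a leaf — visit K.
  Visit D.
Visit F.
Full post-order sequence: G, W, Y, T, M, C, Q, K, D, F.

8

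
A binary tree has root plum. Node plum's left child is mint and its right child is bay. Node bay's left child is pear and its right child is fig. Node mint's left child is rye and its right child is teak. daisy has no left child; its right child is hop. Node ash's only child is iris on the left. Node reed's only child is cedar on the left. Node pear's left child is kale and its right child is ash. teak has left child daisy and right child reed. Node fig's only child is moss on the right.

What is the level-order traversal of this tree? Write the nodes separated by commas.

plum, mint, bay, rye, teak, pear, fig, daisy, reed, kale, ash, moss, hop, cedar, iris

Level-order visits nodes level by level from the root, left to right within each level.
Level 0: plum
Level 1: mint, bay
Level 2: rye, teak, pear, fig
Level 3: daisy, reed, kale, ash, moss
Level 4: hop, cedar, iris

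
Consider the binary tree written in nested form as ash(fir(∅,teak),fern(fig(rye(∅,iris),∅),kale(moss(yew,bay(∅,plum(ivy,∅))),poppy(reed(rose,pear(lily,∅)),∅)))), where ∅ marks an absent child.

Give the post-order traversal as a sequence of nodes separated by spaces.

teak fir iris rye fig yew ivy plum bay moss rose lily pear reed poppy kale fern ash

Post-order visits the left subtree, then the right subtree, then the node.
At ash: go left to fir.
  At fir: no left child.
  At fir: go right to teak.
    teak is a leaf — visit teak.
  Visit fir.
At ash: go right to fern.
  At fern: go left to fig.
    At fig: go left to rye.
      At rye: no left child.
      At rye: go right to iris.
        iris is a leaf — visit iris.
      Visit rye.
    At fig: no right child.
    Visit fig.
  At fern: go right to kale.
    At kale: go left to moss.
      At moss: go left to yew.
        yew is a leaf — visit yew.
      At moss: go right to bay.
        At bay: no left child.
        At bay: go right to plum.
          At plum: go left to ivy.
            ivy is a leaf — visit ivy.
          At plum: no right child.
          Visit plum.
        Visit bay.
      Visit moss.
    At kale: go right to poppy.
      At poppy: go left to reed.
        At reed: go left to rose.
          rose is a leaf — visit rose.
        At reed: go right to pear.
          At pear: go left to lily.
            lily is a leaf — visit lily.
          At pear: no right child.
          Visit pear.
        Visit reed.
      At poppy: no right child.
      Visit poppy.
    Visit kale.
  Visit fern.
Visit ash.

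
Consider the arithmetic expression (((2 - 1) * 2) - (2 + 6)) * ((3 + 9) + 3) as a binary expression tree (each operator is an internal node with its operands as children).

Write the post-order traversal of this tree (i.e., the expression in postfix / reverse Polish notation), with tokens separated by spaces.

2 1 - 2 * 2 6 + - 3 9 + 3 + *

Post-order on an expression tree gives postfix notation: for each operator, emit left operand, right operand, then the operator.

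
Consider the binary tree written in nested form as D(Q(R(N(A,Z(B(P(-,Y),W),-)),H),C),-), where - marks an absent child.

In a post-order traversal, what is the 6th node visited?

Post-order visits the left subtree, then the right subtree, then the node.
At D: go left to Q.
  At Q: go left to R.
    At R: go left to N.
      At N: go left to A.
        A is a leaf — visit A.
      At N: go right to Z.
        At Z: go left to B.
          At B: go left to P.
            At P: no left child.
            At P: go right to Y.
              Y is a leaf — visit Y.
            Visit P.
          At B: go right to W.
            W is a leaf — visit W.
          Visit B.
        At Z: no right child.
        Visit Z.
      Visit N.
    At R: go right to H.
      H is a leaf — visit H.
    Visit R.
  At Q: go right to C.
    C is a leaf — visit C.
  Visit Q.
At D: no right child.
Visit D.
Full post-order sequence: A, Y, P, W, B, Z, N, H, R, C, Q, D.

Z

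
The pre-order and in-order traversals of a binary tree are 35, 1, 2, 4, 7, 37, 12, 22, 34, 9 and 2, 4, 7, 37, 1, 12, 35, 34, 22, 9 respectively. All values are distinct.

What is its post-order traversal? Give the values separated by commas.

37, 7, 4, 2, 12, 1, 34, 9, 22, 35

The first element of pre-order is the root; it splits in-order into left and right subtrees.
Root 35: left subtree has 6 nodes {2, 4, 7, 37, 1, 12}, right has 3 {34, 22, 9}.
  Root 1: left subtree has 4 nodes {2, 4, 7, 37}, right has 1 {12}.
    Root 2: left subtree has 0 nodes { }, right has 3 {4, 7, 37}.
      Root 4: left subtree has 0 nodes { }, right has 2 {7, 37}.
        Root 7: left subtree has 0 nodes { }, right has 1 {37}.
  Root 22: left subtree has 1 node {34}, right has 1 {9}.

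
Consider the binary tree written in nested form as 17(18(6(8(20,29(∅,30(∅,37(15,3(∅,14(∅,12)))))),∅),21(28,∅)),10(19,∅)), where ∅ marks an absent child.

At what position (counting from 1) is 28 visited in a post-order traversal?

Post-order visits the left subtree, then the right subtree, then the node.
At 17: go left to 18.
  At 18: go left to 6.
    At 6: go left to 8.
      At 8: go left to 20.
        20 is a leaf — visit 20.
      At 8: go right to 29.
        At 29: no left child.
        At 29: go right to 30.
          At 30: no left child.
          At 30: go right to 37.
            At 37: go left to 15.
              15 is a leaf — visit 15.
            At 37: go right to 3.
              At 3: no left child.
              At 3: go right to 14.
                At 14: no left child.
                At 14: go right to 12.
                  12 is a leaf — visit 12.
                Visit 14.
              Visit 3.
            Visit 37.
          Visit 30.
        Visit 29.
      Visit 8.
    At 6: no right child.
    Visit 6.
  At 18: go right to 21.
    At 21: go left to 28.
      28 is a leaf — visit 28.
    At 21: no right child.
    Visit 21.
  Visit 18.
At 17: go right to 10.
  At 10: go left to 19.
    19 is a leaf — visit 19.
  At 10: no right child.
  Visit 10.
Visit 17.
Full post-order sequence: 20, 15, 12, 14, 3, 37, 30, 29, 8, 6, 28, 21, 18, 19, 10, 17.

11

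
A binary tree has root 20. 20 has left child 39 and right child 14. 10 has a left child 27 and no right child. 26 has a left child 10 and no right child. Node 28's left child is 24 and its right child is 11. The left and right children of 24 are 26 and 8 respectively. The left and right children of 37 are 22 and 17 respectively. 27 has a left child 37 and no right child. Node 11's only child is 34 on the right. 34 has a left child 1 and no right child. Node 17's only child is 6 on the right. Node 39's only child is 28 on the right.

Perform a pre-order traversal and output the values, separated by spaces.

Pre-order visits the node, then its left subtree, then its right subtree.
Visit 20.
At 20: go left to 39.
  Visit 39.
  At 39: no left child.
  At 39: go right to 28.
    Visit 28.
    At 28: go left to 24.
      Visit 24.
      At 24: go left to 26.
        Visit 26.
        At 26: go left to 10.
          Visit 10.
          At 10: go left to 27.
            Visit 27.
            At 27: go left to 37.
              Visit 37.
              At 37: go left to 22.
                22 is a leaf — visit 22.
              At 37: go right to 17.
                Visit 17.
                At 17: no left child.
                At 17: go right to 6.
                  6 is a leaf — visit 6.
            At 27: no right child.
          At 10: no right child.
        At 26: no right child.
      At 24: go right to 8.
        8 is a leaf — visit 8.
    At 28: go right to 11.
      Visit 11.
      At 11: no left child.
      At 11: go right to 34.
        Visit 34.
        At 34: go left to 1.
          1 is a leaf — visit 1.
        At 34: no right child.
At 20: go right to 14.
  14 is a leaf — visit 14.

20 39 28 24 26 10 27 37 22 17 6 8 11 34 1 14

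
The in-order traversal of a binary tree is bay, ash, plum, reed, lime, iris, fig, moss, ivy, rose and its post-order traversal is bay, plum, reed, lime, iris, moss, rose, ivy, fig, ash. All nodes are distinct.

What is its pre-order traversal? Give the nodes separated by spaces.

The last element of post-order is the root; it splits in-order into left and right subtrees.
Root ash: left subtree has 1 node {bay}, right has 8 {plum, reed, lime, iris, fig, moss, ivy, rose}.
  Root fig: left subtree has 4 nodes {plum, reed, lime, iris}, right has 3 {moss, ivy, rose}.
    Root iris: left subtree has 3 nodes {plum, reed, lime}, right has 0 { }.
      Root lime: left subtree has 2 nodes {plum, reed}, right has 0 { }.
        Root reed: left subtree has 1 node {plum}, right has 0 { }.
    Root ivy: left subtree has 1 node {moss}, right has 1 {rose}.

ash bay fig iris lime reed plum ivy moss rose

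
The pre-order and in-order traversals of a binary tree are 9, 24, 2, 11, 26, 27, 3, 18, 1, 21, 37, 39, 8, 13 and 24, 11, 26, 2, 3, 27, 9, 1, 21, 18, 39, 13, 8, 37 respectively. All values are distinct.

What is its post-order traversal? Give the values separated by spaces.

26 11 3 27 2 24 21 1 13 8 39 37 18 9

The first element of pre-order is the root; it splits in-order into left and right subtrees.
Root 9: left subtree has 6 nodes {24, 11, 26, 2, 3, 27}, right has 7 {1, 21, 18, 39, 13, 8, 37}.
  Root 24: left subtree has 0 nodes { }, right has 5 {11, 26, 2, 3, 27}.
    Root 2: left subtree has 2 nodes {11, 26}, right has 2 {3, 27}.
      Root 11: left subtree has 0 nodes { }, right has 1 {26}.
      Root 27: left subtree has 1 node {3}, right has 0 { }.
  Root 18: left subtree has 2 nodes {1, 21}, right has 4 {39, 13, 8, 37}.
    Root 1: left subtree has 0 nodes { }, right has 1 {21}.
    Root 37: left subtree has 3 nodes {39, 13, 8}, right has 0 { }.
      Root 39: left subtree has 0 nodes { }, right has 2 {13, 8}.
        Root 8: left subtree has 1 node {13}, right has 0 { }.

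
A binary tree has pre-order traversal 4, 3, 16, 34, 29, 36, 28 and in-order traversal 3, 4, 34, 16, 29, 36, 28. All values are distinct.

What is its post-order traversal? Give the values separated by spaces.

The first element of pre-order is the root; it splits in-order into left and right subtrees.
Root 4: left subtree has 1 node {3}, right has 5 {34, 16, 29, 36, 28}.
  Root 16: left subtree has 1 node {34}, right has 3 {29, 36, 28}.
    Root 29: left subtree has 0 nodes { }, right has 2 {36, 28}.
      Root 36: left subtree has 0 nodes { }, right has 1 {28}.

3 34 28 36 29 16 4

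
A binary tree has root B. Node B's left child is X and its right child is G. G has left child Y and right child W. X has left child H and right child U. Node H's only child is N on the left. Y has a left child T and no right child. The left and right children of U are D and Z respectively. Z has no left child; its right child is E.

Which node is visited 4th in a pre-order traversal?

N

Pre-order visits the node, then its left subtree, then its right subtree.
Visit B.
At B: go left to X.
  Visit X.
  At X: go left to H.
    Visit H.
    At H: go left to N.
      N is a leaf — visit N.
    At H: no right child.
  At X: go right to U.
    Visit U.
    At U: go left to D.
      D is a leaf — visit D.
    At U: go right to Z.
      Visit Z.
      At Z: no left child.
      At Z: go right to E.
        E is a leaf — visit E.
At B: go right to G.
  Visit G.
  At G: go left to Y.
    Visit Y.
    At Y: go left to T.
      T is a leaf — visit T.
    At Y: no right child.
  At G: go right to W.
    W is a leaf — visit W.
Full pre-order sequence: B, X, H, N, U, D, Z, E, G, Y, T, W.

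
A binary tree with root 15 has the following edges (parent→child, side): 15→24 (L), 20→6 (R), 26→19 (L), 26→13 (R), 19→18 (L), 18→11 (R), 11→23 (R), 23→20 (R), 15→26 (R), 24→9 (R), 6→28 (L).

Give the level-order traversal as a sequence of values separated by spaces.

Level-order visits nodes level by level from the root, left to right within each level.
Level 0: 15
Level 1: 24, 26
Level 2: 9, 19, 13
Level 3: 18
Level 4: 11
Level 5: 23
Level 6: 20
Level 7: 6
Level 8: 28

15 24 26 9 19 13 18 11 23 20 6 28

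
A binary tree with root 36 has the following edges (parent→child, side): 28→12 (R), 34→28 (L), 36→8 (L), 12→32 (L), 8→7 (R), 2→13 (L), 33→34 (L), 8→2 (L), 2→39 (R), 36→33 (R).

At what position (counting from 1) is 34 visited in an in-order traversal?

10

In-order visits the left subtree, then the node, then the right subtree.
At 36: go left to 8.
  At 8: go left to 2.
    At 2: go left to 13.
      13 is a leaf — visit 13.
    Visit 2.
    At 2: go right to 39.
      39 is a leaf — visit 39.
  Visit 8.
  At 8: go right to 7.
    7 is a leaf — visit 7.
Visit 36.
At 36: go right to 33.
  At 33: go left to 34.
    At 34: go left to 28.
      At 28: no left child.
      Visit 28.
      At 28: go right to 12.
        At 12: go left to 32.
          32 is a leaf — visit 32.
        Visit 12.
        At 12: no right child.
    Visit 34.
    At 34: no right child.
  Visit 33.
  At 33: no right child.
Full in-order sequence: 13, 2, 39, 8, 7, 36, 28, 32, 12, 34, 33.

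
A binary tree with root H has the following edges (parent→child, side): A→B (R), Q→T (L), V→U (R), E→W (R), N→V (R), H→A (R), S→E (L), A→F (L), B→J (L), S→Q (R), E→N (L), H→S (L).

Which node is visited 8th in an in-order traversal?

In-order visits the left subtree, then the node, then the right subtree.
At H: go left to S.
  At S: go left to E.
    At E: go left to N.
      At N: no left child.
      Visit N.
      At N: go right to V.
        At V: no left child.
        Visit V.
        At V: go right to U.
          U is a leaf — visit U.
    Visit E.
    At E: go right to W.
      W is a leaf — visit W.
  Visit S.
  At S: go right to Q.
    At Q: go left to T.
      T is a leaf — visit T.
    Visit Q.
    At Q: no right child.
Visit H.
At H: go right to A.
  At A: go left to F.
    F is a leaf — visit F.
  Visit A.
  At A: go right to B.
    At B: go left to J.
      J is a leaf — visit J.
    Visit B.
    At B: no right child.
Full in-order sequence: N, V, U, E, W, S, T, Q, H, F, A, J, B.

Q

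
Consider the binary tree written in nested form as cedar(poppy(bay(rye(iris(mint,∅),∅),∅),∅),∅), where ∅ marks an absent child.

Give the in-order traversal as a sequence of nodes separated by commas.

mint, iris, rye, bay, poppy, cedar

In-order visits the left subtree, then the node, then the right subtree.
At cedar: go left to poppy.
  At poppy: go left to bay.
    At bay: go left to rye.
      At rye: go left to iris.
        At iris: go left to mint.
          mint is a leaf — visit mint.
        Visit iris.
        At iris: no right child.
      Visit rye.
      At rye: no right child.
    Visit bay.
    At bay: no right child.
  Visit poppy.
  At poppy: no right child.
Visit cedar.
At cedar: no right child.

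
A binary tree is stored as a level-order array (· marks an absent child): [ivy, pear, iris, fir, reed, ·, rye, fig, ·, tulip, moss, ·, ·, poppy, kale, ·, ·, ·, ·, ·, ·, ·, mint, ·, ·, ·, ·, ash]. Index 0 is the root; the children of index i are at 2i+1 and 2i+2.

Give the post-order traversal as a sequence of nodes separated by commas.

Post-order visits the left subtree, then the right subtree, then the node.
At ivy: go left to pear.
  At pear: go left to fir.
    At fir: go left to fig.
      fig is a leaf — visit fig.
    At fir: no right child.
    Visit fir.
  At pear: go right to reed.
    At reed: go left to tulip.
      tulip is a leaf — visit tulip.
    At reed: go right to moss.
      At moss: no left child.
      At moss: go right to mint.
        mint is a leaf — visit mint.
      Visit moss.
    Visit reed.
  Visit pear.
At ivy: go right to iris.
  At iris: no left child.
  At iris: go right to rye.
    At rye: go left to poppy.
      At poppy: go left to ash.
        ash is a leaf — visit ash.
      At poppy: no right child.
      Visit poppy.
    At rye: go right to kale.
      kale is a leaf — visit kale.
    Visit rye.
  Visit iris.
Visit ivy.

fig, fir, tulip, mint, moss, reed, pear, ash, poppy, kale, rye, iris, ivy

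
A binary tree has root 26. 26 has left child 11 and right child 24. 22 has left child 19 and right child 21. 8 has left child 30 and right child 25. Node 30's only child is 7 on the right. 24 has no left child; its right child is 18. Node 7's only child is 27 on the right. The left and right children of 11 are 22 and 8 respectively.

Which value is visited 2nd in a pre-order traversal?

11

Pre-order visits the node, then its left subtree, then its right subtree.
Visit 26.
At 26: go left to 11.
  Visit 11.
  At 11: go left to 22.
    Visit 22.
    At 22: go left to 19.
      19 is a leaf — visit 19.
    At 22: go right to 21.
      21 is a leaf — visit 21.
  At 11: go right to 8.
    Visit 8.
    At 8: go left to 30.
      Visit 30.
      At 30: no left child.
      At 30: go right to 7.
        Visit 7.
        At 7: no left child.
        At 7: go right to 27.
          27 is a leaf — visit 27.
    At 8: go right to 25.
      25 is a leaf — visit 25.
At 26: go right to 24.
  Visit 24.
  At 24: no left child.
  At 24: go right to 18.
    18 is a leaf — visit 18.
Full pre-order sequence: 26, 11, 22, 19, 21, 8, 30, 7, 27, 25, 24, 18.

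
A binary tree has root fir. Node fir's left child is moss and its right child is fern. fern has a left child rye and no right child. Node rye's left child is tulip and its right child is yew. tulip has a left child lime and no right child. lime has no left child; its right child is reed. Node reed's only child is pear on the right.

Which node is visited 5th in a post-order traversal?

Post-order visits the left subtree, then the right subtree, then the node.
At fir: go left to moss.
  moss is a leaf — visit moss.
At fir: go right to fern.
  At fern: go left to rye.
    At rye: go left to tulip.
      At tulip: go left to lime.
        At lime: no left child.
        At lime: go right to reed.
          At reed: no left child.
          At reed: go right to pear.
            pear is a leaf — visit pear.
          Visit reed.
        Visit lime.
      At tulip: no right child.
      Visit tulip.
    At rye: go right to yew.
      yew is a leaf — visit yew.
    Visit rye.
  At fern: no right child.
  Visit fern.
Visit fir.
Full post-order sequence: moss, pear, reed, lime, tulip, yew, rye, fern, fir.

tulip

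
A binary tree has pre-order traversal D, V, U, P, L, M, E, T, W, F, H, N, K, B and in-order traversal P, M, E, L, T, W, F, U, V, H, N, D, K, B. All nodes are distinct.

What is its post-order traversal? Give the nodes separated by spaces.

The first element of pre-order is the root; it splits in-order into left and right subtrees.
Root D: left subtree has 11 nodes {P, M, E, L, T, W, F, U, V, H, N}, right has 2 {K, B}.
  Root V: left subtree has 8 nodes {P, M, E, L, T, W, F, U}, right has 2 {H, N}.
    Root U: left subtree has 7 nodes {P, M, E, L, T, W, F}, right has 0 { }.
      Root P: left subtree has 0 nodes { }, right has 6 {M, E, L, T, W, F}.
        Root L: left subtree has 2 nodes {M, E}, right has 3 {T, W, F}.
          Root M: left subtree has 0 nodes { }, right has 1 {E}.
          Root T: left subtree has 0 nodes { }, right has 2 {W, F}.
            Root W: left subtree has 0 nodes { }, right has 1 {F}.
    Root H: left subtree has 0 nodes { }, right has 1 {N}.
  Root K: left subtree has 0 nodes { }, right has 1 {B}.

E M F W T L P U N H V B K D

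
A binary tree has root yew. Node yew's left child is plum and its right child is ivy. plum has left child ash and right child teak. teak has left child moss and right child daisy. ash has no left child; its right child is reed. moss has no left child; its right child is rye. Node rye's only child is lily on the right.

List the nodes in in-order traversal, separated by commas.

ash, reed, plum, moss, rye, lily, teak, daisy, yew, ivy

In-order visits the left subtree, then the node, then the right subtree.
At yew: go left to plum.
  At plum: go left to ash.
    At ash: no left child.
    Visit ash.
    At ash: go right to reed.
      reed is a leaf — visit reed.
  Visit plum.
  At plum: go right to teak.
    At teak: go left to moss.
      At moss: no left child.
      Visit moss.
      At moss: go right to rye.
        At rye: no left child.
        Visit rye.
        At rye: go right to lily.
          lily is a leaf — visit lily.
    Visit teak.
    At teak: go right to daisy.
      daisy is a leaf — visit daisy.
Visit yew.
At yew: go right to ivy.
  ivy is a leaf — visit ivy.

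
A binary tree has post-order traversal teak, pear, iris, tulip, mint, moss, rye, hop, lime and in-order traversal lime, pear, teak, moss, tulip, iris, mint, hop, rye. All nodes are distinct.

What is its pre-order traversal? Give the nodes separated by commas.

lime, hop, moss, pear, teak, mint, tulip, iris, rye

The last element of post-order is the root; it splits in-order into left and right subtrees.
Root lime: left subtree has 0 nodes { }, right has 8 {pear, teak, moss, tulip, iris, mint, hop, rye}.
  Root hop: left subtree has 6 nodes {pear, teak, moss, tulip, iris, mint}, right has 1 {rye}.
    Root moss: left subtree has 2 nodes {pear, teak}, right has 3 {tulip, iris, mint}.
      Root pear: left subtree has 0 nodes { }, right has 1 {teak}.
      Root mint: left subtree has 2 nodes {tulip, iris}, right has 0 { }.
        Root tulip: left subtree has 0 nodes { }, right has 1 {iris}.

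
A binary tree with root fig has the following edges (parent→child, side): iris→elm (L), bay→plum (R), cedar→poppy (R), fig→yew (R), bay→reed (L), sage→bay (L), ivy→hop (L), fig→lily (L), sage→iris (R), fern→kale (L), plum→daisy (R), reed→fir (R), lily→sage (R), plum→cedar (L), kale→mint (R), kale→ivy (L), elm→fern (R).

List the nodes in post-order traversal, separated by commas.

Post-order visits the left subtree, then the right subtree, then the node.
At fig: go left to lily.
  At lily: no left child.
  At lily: go right to sage.
    At sage: go left to bay.
      At bay: go left to reed.
        At reed: no left child.
        At reed: go right to fir.
          fir is a leaf — visit fir.
        Visit reed.
      At bay: go right to plum.
        At plum: go left to cedar.
          At cedar: no left child.
          At cedar: go right to poppy.
            poppy is a leaf — visit poppy.
          Visit cedar.
        At plum: go right to daisy.
          daisy is a leaf — visit daisy.
        Visit plum.
      Visit bay.
    At sage: go right to iris.
      At iris: go left to elm.
        At elm: no left child.
        At elm: go right to fern.
          At fern: go left to kale.
            At kale: go left to ivy.
              At ivy: go left to hop.
                hop is a leaf — visit hop.
              At ivy: no right child.
              Visit ivy.
            At kale: go right to mint.
              mint is a leaf — visit mint.
            Visit kale.
          At fern: no right child.
          Visit fern.
        Visit elm.
      At iris: no right child.
      Visit iris.
    Visit sage.
  Visit lily.
At fig: go right to yew.
  yew is a leaf — visit yew.
Visit fig.

fir, reed, poppy, cedar, daisy, plum, bay, hop, ivy, mint, kale, fern, elm, iris, sage, lily, yew, fig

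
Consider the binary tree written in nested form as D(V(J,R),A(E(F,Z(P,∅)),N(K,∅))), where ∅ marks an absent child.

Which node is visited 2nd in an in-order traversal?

In-order visits the left subtree, then the node, then the right subtree.
At D: go left to V.
  At V: go left to J.
    J is a leaf — visit J.
  Visit V.
  At V: go right to R.
    R is a leaf — visit R.
Visit D.
At D: go right to A.
  At A: go left to E.
    At E: go left to F.
      F is a leaf — visit F.
    Visit E.
    At E: go right to Z.
      At Z: go left to P.
        P is a leaf — visit P.
      Visit Z.
      At Z: no right child.
  Visit A.
  At A: go right to N.
    At N: go left to K.
      K is a leaf — visit K.
    Visit N.
    At N: no right child.
Full in-order sequence: J, V, R, D, F, E, P, Z, A, K, N.

V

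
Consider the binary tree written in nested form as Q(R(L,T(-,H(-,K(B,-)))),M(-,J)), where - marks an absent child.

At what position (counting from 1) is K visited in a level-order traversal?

8

Level-order visits nodes level by level from the root, left to right within each level.
Level 0: Q
Level 1: R, M
Level 2: L, T, J
Level 3: H
Level 4: K
Level 5: B
Full level-order sequence: Q, R, M, L, T, J, H, K, B.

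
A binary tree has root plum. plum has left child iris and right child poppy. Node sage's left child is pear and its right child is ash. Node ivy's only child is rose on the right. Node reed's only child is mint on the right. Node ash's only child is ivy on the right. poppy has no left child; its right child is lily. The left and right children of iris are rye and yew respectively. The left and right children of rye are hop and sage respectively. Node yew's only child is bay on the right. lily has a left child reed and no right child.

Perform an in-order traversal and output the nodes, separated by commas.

hop, rye, pear, sage, ash, ivy, rose, iris, yew, bay, plum, poppy, reed, mint, lily

In-order visits the left subtree, then the node, then the right subtree.
At plum: go left to iris.
  At iris: go left to rye.
    At rye: go left to hop.
      hop is a leaf — visit hop.
    Visit rye.
    At rye: go right to sage.
      At sage: go left to pear.
        pear is a leaf — visit pear.
      Visit sage.
      At sage: go right to ash.
        At ash: no left child.
        Visit ash.
        At ash: go right to ivy.
          At ivy: no left child.
          Visit ivy.
          At ivy: go right to rose.
            rose is a leaf — visit rose.
  Visit iris.
  At iris: go right to yew.
    At yew: no left child.
    Visit yew.
    At yew: go right to bay.
      bay is a leaf — visit bay.
Visit plum.
At plum: go right to poppy.
  At poppy: no left child.
  Visit poppy.
  At poppy: go right to lily.
    At lily: go left to reed.
      At reed: no left child.
      Visit reed.
      At reed: go right to mint.
        mint is a leaf — visit mint.
    Visit lily.
    At lily: no right child.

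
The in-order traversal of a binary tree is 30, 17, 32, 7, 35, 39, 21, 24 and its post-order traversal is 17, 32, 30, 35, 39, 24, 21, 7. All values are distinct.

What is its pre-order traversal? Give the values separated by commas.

7, 30, 32, 17, 21, 39, 35, 24

The last element of post-order is the root; it splits in-order into left and right subtrees.
Root 7: left subtree has 3 nodes {30, 17, 32}, right has 4 {35, 39, 21, 24}.
  Root 30: left subtree has 0 nodes { }, right has 2 {17, 32}.
    Root 32: left subtree has 1 node {17}, right has 0 { }.
  Root 21: left subtree has 2 nodes {35, 39}, right has 1 {24}.
    Root 39: left subtree has 1 node {35}, right has 0 { }.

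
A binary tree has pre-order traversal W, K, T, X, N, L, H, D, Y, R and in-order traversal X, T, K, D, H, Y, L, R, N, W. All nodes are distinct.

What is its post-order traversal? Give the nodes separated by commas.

X, T, D, Y, H, R, L, N, K, W

The first element of pre-order is the root; it splits in-order into left and right subtrees.
Root W: left subtree has 9 nodes {X, T, K, D, H, Y, L, R, N}, right has 0 { }.
  Root K: left subtree has 2 nodes {X, T}, right has 6 {D, H, Y, L, R, N}.
    Root T: left subtree has 1 node {X}, right has 0 { }.
    Root N: left subtree has 5 nodes {D, H, Y, L, R}, right has 0 { }.
      Root L: left subtree has 3 nodes {D, H, Y}, right has 1 {R}.
        Root H: left subtree has 1 node {D}, right has 1 {Y}.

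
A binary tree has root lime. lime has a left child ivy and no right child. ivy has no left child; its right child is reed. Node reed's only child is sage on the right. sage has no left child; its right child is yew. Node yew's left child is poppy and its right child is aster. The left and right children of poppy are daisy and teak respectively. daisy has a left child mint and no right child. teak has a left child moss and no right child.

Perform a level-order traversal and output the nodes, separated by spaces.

lime ivy reed sage yew poppy aster daisy teak mint moss

Level-order visits nodes level by level from the root, left to right within each level.
Level 0: lime
Level 1: ivy
Level 2: reed
Level 3: sage
Level 4: yew
Level 5: poppy, aster
Level 6: daisy, teak
Level 7: mint, moss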